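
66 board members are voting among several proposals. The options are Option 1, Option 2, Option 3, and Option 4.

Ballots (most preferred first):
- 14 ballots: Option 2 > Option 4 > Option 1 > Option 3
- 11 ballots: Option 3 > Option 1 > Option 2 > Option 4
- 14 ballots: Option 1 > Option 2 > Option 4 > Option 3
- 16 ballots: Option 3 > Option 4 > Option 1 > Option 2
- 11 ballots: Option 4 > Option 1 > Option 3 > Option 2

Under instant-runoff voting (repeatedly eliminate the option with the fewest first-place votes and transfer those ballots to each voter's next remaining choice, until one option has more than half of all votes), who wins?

Option 1

Round 1: Option 1 14, Option 2 14, Option 3 27, Option 4 11. Option 4 eliminated.
Round 2: Option 1 25, Option 2 14, Option 3 27. Option 2 eliminated.
Round 3: Option 1 39, Option 3 27. Option 1 has a majority (≥34).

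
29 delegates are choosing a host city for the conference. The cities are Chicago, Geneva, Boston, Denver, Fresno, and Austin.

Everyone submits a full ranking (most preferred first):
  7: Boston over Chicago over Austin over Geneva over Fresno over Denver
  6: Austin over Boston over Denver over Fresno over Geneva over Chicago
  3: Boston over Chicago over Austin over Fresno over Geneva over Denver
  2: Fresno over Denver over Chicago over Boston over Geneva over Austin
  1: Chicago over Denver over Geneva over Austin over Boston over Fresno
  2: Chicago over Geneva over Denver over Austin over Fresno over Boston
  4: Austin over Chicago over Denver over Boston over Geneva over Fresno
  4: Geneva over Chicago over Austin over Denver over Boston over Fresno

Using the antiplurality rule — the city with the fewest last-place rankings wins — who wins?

Geneva

Last-place votes: Chicago 6, Geneva 0, Boston 2, Denver 10, Fresno 9, Austin 2.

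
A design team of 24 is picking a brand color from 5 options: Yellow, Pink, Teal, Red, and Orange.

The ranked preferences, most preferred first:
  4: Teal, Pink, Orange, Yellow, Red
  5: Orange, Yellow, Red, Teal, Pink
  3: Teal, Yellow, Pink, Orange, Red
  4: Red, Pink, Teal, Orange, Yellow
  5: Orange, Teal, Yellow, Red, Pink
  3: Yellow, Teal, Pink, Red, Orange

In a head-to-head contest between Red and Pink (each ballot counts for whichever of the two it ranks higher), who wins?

Red is ranked above Pink on 14 ballots; Pink above Red on 10.

Red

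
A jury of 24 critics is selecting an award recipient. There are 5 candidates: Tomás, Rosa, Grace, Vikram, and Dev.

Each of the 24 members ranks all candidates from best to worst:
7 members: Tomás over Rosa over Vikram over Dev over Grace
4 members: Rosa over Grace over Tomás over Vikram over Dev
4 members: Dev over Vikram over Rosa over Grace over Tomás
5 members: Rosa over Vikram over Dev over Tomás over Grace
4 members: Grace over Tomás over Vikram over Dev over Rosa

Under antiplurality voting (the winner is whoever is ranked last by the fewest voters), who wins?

Last-place votes: Tomás 4, Rosa 4, Grace 12, Vikram 0, Dev 4.

Vikram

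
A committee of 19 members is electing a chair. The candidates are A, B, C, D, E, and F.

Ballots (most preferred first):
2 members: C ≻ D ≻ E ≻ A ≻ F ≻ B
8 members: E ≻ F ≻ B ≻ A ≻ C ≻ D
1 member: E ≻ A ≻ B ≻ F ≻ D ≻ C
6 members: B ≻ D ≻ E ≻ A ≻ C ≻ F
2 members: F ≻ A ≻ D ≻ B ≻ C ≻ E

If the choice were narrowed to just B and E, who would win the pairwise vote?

E

B is ranked above E on 8 ballots; E above B on 11.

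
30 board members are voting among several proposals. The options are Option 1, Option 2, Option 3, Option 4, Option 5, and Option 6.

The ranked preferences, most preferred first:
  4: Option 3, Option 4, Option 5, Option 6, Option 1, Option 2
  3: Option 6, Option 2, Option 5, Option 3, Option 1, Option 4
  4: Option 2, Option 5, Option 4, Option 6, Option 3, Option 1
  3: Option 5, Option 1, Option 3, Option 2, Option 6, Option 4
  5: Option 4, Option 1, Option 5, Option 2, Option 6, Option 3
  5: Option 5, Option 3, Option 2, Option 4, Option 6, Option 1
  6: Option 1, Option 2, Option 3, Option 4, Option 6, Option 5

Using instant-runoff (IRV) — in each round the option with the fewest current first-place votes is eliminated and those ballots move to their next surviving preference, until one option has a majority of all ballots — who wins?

Round 1: Option 1 6, Option 2 4, Option 3 4, Option 4 5, Option 5 8, Option 6 3. Option 6 eliminated.
Round 2: Option 1 6, Option 2 7, Option 3 4, Option 4 5, Option 5 8. Option 3 eliminated.
Round 3: Option 1 6, Option 2 7, Option 4 9, Option 5 8. Option 1 eliminated.
Round 4: Option 2 13, Option 4 9, Option 5 8. Option 5 eliminated.
Round 5: Option 2 21, Option 4 9. Option 2 has a majority (≥16).

Option 2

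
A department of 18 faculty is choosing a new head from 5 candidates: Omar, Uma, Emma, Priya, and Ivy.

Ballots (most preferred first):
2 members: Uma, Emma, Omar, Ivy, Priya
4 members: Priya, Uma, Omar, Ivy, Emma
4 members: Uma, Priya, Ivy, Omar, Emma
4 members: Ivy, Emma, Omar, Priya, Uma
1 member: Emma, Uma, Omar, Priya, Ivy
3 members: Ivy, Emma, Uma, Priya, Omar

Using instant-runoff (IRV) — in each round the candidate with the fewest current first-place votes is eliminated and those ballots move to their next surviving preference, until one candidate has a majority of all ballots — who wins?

Round 1: Omar 0, Uma 6, Emma 1, Priya 4, Ivy 7. Omar eliminated.
Round 2: Uma 6, Emma 1, Priya 4, Ivy 7. Emma eliminated.
Round 3: Uma 7, Priya 4, Ivy 7. Priya eliminated.
Round 4: Uma 11, Ivy 7. Uma has a majority (≥10).

Uma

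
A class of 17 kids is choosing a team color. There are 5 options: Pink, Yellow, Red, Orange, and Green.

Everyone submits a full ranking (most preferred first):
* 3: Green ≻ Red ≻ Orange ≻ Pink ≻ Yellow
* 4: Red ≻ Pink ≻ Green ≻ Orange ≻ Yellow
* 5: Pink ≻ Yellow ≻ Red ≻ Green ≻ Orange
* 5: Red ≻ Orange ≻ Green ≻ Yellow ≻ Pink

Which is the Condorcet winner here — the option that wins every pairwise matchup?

Red vs Pink: 12–5
Red vs Yellow: 12–5
Red vs Orange: 17–0
Red vs Green: 14–3
Red beats every other option.

Red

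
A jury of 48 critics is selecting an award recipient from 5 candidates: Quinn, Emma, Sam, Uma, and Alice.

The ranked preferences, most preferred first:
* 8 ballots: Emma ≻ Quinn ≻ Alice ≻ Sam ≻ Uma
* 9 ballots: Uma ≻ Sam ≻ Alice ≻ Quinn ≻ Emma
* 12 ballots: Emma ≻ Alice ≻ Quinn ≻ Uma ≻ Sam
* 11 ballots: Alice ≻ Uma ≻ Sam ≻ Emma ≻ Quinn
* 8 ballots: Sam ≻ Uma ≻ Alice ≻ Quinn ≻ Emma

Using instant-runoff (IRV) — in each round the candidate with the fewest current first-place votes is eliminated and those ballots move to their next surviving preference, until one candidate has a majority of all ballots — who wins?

Uma

Round 1: Quinn 0, Emma 20, Sam 8, Uma 9, Alice 11. Quinn eliminated.
Round 2: Emma 20, Sam 8, Uma 9, Alice 11. Sam eliminated.
Round 3: Emma 20, Uma 17, Alice 11. Alice eliminated.
Round 4: Emma 20, Uma 28. Uma has a majority (≥25).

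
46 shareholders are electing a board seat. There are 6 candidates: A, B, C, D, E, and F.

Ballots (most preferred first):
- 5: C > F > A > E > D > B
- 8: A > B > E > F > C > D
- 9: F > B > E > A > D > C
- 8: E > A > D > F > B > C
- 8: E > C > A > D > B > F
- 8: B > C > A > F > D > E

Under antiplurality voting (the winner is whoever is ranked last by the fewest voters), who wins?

Last-place votes: A 0, B 5, C 17, D 8, E 8, F 8.

A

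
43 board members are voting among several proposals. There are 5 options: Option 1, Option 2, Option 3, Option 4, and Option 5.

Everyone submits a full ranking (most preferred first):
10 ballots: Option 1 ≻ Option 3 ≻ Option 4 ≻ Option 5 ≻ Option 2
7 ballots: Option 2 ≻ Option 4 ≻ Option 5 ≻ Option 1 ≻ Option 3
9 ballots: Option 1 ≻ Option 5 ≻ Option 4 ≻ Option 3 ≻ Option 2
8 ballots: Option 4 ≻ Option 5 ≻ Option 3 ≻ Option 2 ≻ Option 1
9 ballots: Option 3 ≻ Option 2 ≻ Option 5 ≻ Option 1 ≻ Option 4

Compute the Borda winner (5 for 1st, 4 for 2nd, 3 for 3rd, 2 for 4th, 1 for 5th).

Option 5

Option 1: 10×5 + 7×2 + 9×5 + 8×1 + 9×2 = 135
Option 2: 10×1 + 7×5 + 9×1 + 8×2 + 9×4 = 106
Option 3: 10×4 + 7×1 + 9×2 + 8×3 + 9×5 = 134
Option 4: 10×3 + 7×4 + 9×3 + 8×5 + 9×1 = 134
Option 5: 10×2 + 7×3 + 9×4 + 8×4 + 9×3 = 136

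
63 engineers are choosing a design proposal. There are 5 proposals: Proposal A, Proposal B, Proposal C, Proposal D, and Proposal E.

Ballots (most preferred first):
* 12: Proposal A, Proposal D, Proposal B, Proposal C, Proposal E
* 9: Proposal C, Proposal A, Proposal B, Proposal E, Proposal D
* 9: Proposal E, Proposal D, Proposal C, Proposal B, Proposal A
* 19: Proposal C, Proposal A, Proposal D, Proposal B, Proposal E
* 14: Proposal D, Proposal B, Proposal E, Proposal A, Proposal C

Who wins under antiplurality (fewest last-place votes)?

Last-place votes: Proposal A 9, Proposal B 0, Proposal C 14, Proposal D 9, Proposal E 31.

Proposal B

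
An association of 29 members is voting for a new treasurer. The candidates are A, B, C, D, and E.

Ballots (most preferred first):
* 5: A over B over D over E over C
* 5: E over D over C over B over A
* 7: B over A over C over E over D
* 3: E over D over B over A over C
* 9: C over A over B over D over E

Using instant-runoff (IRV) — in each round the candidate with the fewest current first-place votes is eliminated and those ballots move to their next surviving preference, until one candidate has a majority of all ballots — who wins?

Round 1: A 5, B 7, C 9, D 0, E 8. D eliminated.
Round 2: A 5, B 7, C 9, E 8. A eliminated.
Round 3: B 12, C 9, E 8. E eliminated.
Round 4: B 15, C 14. B has a majority (≥15).

B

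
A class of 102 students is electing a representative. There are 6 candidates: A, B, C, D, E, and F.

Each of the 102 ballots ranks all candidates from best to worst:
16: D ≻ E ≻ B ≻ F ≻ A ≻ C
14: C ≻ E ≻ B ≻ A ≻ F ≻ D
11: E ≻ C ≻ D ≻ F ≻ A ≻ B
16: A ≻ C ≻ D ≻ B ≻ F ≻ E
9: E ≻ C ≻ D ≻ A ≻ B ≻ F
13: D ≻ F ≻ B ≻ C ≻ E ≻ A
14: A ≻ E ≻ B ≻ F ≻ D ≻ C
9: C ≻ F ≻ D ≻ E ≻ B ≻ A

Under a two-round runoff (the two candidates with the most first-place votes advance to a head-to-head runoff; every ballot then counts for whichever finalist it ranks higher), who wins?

Round 1 first-place votes: A 30, B 0, C 23, D 29, E 20, F 0. A and D advance.
Runoff: A is ranked above D on 44 ballots, D above A on 58.

D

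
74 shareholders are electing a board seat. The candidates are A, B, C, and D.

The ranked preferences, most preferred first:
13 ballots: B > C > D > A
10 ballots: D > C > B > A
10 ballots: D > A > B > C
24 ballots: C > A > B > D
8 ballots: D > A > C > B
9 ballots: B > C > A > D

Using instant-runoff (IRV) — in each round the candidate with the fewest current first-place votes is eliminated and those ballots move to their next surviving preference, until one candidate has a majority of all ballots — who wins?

C

Round 1: A 0, B 22, C 24, D 28. A eliminated.
Round 2: B 22, C 24, D 28. B eliminated.
Round 3: C 46, D 28. C has a majority (≥38).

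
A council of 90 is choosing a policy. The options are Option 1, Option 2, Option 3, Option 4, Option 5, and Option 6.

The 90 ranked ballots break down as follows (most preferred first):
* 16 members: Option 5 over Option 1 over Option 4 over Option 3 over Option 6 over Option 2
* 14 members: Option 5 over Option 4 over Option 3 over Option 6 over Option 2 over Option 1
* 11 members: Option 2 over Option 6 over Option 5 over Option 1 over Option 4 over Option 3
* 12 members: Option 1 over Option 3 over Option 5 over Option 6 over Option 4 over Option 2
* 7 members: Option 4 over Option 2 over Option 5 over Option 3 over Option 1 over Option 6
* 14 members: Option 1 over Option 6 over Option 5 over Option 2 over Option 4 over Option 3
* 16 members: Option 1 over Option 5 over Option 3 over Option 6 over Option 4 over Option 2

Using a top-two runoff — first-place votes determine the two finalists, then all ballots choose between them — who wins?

Round 1 first-place votes: Option 1 42, Option 2 11, Option 3 0, Option 4 7, Option 5 30, Option 6 0. Option 1 and Option 5 advance.
Runoff: Option 1 is ranked above Option 5 on 42 ballots, Option 5 above Option 1 on 48.

Option 5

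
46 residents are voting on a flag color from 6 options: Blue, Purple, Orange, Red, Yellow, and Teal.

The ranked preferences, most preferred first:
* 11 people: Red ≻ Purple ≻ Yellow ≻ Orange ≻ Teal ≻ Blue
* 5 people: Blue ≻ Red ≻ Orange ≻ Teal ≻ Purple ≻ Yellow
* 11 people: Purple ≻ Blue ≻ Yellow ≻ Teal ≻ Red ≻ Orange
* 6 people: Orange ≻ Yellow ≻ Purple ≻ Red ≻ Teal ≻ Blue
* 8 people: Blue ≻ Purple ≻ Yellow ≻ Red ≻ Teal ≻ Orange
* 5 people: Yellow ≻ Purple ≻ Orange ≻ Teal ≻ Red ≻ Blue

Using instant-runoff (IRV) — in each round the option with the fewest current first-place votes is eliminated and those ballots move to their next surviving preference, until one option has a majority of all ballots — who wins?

Round 1: Blue 13, Purple 11, Orange 6, Red 11, Yellow 5, Teal 0. Teal eliminated.
Round 2: Blue 13, Purple 11, Orange 6, Red 11, Yellow 5. Yellow eliminated.
Round 3: Blue 13, Purple 16, Orange 6, Red 11. Orange eliminated.
Round 4: Blue 13, Purple 22, Red 11. Red eliminated.
Round 5: Blue 13, Purple 33. Purple has a majority (≥24).

Purple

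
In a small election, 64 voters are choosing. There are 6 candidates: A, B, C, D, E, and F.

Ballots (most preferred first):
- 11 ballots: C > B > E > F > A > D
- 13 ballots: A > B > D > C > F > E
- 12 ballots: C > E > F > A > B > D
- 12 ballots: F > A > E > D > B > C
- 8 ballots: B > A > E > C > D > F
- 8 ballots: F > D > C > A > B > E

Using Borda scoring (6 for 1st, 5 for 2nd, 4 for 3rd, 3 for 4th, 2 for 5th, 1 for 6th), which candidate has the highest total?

A

A: 11×2 + 13×6 + 12×3 + 12×5 + 8×5 + 8×3 = 260
B: 11×5 + 13×5 + 12×2 + 12×2 + 8×6 + 8×2 = 232
C: 11×6 + 13×3 + 12×6 + 12×1 + 8×3 + 8×4 = 245
D: 11×1 + 13×4 + 12×1 + 12×3 + 8×2 + 8×5 = 167
E: 11×4 + 13×1 + 12×5 + 12×4 + 8×4 + 8×1 = 205
F: 11×3 + 13×2 + 12×4 + 12×6 + 8×1 + 8×6 = 235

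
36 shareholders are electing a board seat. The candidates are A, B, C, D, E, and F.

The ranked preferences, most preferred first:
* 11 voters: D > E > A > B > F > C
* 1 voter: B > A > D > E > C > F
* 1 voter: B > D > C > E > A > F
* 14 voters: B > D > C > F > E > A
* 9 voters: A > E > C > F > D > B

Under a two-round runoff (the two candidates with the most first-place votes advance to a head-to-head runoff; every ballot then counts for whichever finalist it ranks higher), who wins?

D

Round 1 first-place votes: A 9, B 16, C 0, D 11, E 0, F 0. B and D advance.
Runoff: B is ranked above D on 16 ballots, D above B on 20.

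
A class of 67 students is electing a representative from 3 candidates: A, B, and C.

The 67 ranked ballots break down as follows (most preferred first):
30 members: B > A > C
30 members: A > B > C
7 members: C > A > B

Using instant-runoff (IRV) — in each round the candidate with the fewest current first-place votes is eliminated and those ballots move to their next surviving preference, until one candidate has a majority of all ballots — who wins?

Round 1: A 30, B 30, C 7. C eliminated.
Round 2: A 37, B 30. A has a majority (≥34).

A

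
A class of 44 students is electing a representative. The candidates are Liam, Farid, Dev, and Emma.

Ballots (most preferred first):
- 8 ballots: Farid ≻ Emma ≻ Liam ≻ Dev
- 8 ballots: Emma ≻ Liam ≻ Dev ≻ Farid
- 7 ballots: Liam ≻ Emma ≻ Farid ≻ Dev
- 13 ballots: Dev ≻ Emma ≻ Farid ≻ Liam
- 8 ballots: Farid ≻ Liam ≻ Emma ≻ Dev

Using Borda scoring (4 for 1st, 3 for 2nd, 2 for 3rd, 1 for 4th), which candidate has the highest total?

Emma

Liam: 8×2 + 8×3 + 7×4 + 13×1 + 8×3 = 105
Farid: 8×4 + 8×1 + 7×2 + 13×2 + 8×4 = 112
Dev: 8×1 + 8×2 + 7×1 + 13×4 + 8×1 = 91
Emma: 8×3 + 8×4 + 7×3 + 13×3 + 8×2 = 132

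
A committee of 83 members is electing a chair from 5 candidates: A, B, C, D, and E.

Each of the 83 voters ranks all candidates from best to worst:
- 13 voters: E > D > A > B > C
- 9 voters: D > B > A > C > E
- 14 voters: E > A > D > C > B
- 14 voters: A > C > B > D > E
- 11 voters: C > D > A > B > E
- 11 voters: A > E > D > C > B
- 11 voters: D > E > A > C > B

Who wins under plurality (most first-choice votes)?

First-place votes: A 25, B 0, C 11, D 20, E 27.

E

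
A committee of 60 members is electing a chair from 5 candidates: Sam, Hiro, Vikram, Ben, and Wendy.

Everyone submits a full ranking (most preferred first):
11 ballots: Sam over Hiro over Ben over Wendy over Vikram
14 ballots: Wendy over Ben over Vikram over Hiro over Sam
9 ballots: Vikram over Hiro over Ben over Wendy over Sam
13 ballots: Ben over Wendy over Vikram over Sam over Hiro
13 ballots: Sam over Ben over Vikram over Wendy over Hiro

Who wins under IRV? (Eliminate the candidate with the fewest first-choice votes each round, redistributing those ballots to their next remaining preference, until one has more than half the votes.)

Round 1: Sam 24, Hiro 0, Vikram 9, Ben 13, Wendy 14. Hiro eliminated.
Round 2: Sam 24, Vikram 9, Ben 13, Wendy 14. Vikram eliminated.
Round 3: Sam 24, Ben 22, Wendy 14. Wendy eliminated.
Round 4: Sam 24, Ben 36. Ben has a majority (≥31).

Ben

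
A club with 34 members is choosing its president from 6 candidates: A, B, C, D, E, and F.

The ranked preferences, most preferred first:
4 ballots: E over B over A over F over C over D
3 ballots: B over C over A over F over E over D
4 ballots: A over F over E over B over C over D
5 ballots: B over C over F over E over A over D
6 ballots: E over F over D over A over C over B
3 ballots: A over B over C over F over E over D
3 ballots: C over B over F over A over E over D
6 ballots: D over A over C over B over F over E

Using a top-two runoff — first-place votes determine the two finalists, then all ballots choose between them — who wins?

Round 1 first-place votes: A 7, B 8, C 3, D 6, E 10, F 0. E and B advance.
Runoff: E is ranked above B on 14 ballots, B above E on 20.

B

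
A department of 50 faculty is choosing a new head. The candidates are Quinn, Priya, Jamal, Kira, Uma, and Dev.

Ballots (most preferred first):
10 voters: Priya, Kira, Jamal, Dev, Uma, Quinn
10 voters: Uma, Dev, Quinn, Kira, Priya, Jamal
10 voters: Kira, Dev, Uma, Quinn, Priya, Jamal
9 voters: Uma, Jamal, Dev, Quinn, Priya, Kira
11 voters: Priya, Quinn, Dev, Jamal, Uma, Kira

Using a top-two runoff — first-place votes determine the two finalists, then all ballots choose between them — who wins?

Round 1 first-place votes: Quinn 0, Priya 21, Jamal 0, Kira 10, Uma 19, Dev 0. Priya and Uma advance.
Runoff: Priya is ranked above Uma on 21 ballots, Uma above Priya on 29.

Uma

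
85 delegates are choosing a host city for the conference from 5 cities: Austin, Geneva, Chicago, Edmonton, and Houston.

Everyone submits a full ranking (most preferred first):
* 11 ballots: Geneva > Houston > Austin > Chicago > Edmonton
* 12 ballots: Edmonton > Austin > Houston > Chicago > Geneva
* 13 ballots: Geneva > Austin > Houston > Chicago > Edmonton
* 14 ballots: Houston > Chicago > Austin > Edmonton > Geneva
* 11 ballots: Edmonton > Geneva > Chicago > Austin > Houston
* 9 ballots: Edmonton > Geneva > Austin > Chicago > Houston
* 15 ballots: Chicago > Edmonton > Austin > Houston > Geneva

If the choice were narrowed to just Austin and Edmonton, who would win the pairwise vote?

Austin is ranked above Edmonton on 38 ballots; Edmonton above Austin on 47.

Edmonton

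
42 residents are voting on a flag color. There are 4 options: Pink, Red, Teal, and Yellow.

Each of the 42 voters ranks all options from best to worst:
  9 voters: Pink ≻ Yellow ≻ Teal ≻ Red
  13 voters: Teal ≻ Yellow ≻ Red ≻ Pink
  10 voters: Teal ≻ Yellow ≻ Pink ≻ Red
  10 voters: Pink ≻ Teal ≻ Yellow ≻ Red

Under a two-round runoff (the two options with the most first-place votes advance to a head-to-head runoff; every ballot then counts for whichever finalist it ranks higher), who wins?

Teal

Round 1 first-place votes: Pink 19, Red 0, Teal 23, Yellow 0. Teal and Pink advance.
Runoff: Teal is ranked above Pink on 23 ballots, Pink above Teal on 19.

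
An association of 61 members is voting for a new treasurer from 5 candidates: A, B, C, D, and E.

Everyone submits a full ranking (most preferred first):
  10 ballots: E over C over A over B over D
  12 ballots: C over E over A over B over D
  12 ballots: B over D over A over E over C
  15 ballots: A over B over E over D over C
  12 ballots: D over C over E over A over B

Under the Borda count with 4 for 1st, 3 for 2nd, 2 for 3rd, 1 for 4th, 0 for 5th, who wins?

A: 10×2 + 12×2 + 12×2 + 15×4 + 12×1 = 140
B: 10×1 + 12×1 + 12×4 + 15×3 + 12×0 = 115
C: 10×3 + 12×4 + 12×0 + 15×0 + 12×3 = 114
D: 10×0 + 12×0 + 12×3 + 15×1 + 12×4 = 99
E: 10×4 + 12×3 + 12×1 + 15×2 + 12×2 = 142

E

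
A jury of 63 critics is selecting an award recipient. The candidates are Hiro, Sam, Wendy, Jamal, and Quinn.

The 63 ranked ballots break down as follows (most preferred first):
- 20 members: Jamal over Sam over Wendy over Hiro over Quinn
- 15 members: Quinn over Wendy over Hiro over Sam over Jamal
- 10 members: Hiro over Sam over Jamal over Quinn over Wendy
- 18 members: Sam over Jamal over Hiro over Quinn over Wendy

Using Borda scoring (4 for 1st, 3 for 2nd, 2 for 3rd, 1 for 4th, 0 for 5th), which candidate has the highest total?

Hiro: 20×1 + 15×2 + 10×4 + 18×2 = 126
Sam: 20×3 + 15×1 + 10×3 + 18×4 = 177
Wendy: 20×2 + 15×3 + 10×0 + 18×0 = 85
Jamal: 20×4 + 15×0 + 10×2 + 18×3 = 154
Quinn: 20×0 + 15×4 + 10×1 + 18×1 = 88

Sam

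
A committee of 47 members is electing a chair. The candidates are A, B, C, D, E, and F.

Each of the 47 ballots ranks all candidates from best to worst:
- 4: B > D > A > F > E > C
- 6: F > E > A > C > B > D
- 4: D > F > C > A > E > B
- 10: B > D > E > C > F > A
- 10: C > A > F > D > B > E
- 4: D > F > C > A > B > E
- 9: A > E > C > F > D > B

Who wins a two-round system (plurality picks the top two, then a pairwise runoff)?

C

Round 1 first-place votes: A 9, B 14, C 10, D 8, E 0, F 6. B and C advance.
Runoff: B is ranked above C on 14 ballots, C above B on 33.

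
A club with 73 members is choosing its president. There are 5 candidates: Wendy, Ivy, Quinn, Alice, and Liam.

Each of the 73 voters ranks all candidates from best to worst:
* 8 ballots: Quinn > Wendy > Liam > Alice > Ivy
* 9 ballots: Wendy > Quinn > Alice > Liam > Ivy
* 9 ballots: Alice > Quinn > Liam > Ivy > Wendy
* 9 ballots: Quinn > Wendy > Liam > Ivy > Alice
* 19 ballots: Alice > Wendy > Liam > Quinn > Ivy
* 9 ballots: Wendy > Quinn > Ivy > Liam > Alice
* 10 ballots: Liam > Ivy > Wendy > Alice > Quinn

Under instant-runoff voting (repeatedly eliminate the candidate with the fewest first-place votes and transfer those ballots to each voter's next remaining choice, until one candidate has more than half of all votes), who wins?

Wendy

Round 1: Wendy 18, Ivy 0, Quinn 17, Alice 28, Liam 10. Ivy eliminated.
Round 2: Wendy 18, Quinn 17, Alice 28, Liam 10. Liam eliminated.
Round 3: Wendy 28, Quinn 17, Alice 28. Quinn eliminated.
Round 4: Wendy 45, Alice 28. Wendy has a majority (≥37).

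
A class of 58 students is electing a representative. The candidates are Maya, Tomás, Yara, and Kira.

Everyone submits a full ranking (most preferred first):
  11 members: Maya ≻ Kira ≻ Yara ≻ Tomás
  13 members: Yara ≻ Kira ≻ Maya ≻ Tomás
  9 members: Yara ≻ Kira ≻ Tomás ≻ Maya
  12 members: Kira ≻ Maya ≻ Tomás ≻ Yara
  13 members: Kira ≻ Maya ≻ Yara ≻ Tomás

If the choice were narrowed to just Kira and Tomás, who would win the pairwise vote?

Kira

Kira is ranked above Tomás on 58 ballots; Tomás above Kira on 0.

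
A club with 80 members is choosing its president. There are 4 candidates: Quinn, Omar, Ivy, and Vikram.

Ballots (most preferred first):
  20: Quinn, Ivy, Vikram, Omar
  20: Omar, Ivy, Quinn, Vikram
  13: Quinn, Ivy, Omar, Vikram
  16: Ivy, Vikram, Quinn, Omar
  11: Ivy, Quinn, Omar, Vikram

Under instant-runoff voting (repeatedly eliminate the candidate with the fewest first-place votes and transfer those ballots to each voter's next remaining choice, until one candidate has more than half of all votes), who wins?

Round 1: Quinn 33, Omar 20, Ivy 27, Vikram 0. Vikram eliminated.
Round 2: Quinn 33, Omar 20, Ivy 27. Omar eliminated.
Round 3: Quinn 33, Ivy 47. Ivy has a majority (≥41).

Ivy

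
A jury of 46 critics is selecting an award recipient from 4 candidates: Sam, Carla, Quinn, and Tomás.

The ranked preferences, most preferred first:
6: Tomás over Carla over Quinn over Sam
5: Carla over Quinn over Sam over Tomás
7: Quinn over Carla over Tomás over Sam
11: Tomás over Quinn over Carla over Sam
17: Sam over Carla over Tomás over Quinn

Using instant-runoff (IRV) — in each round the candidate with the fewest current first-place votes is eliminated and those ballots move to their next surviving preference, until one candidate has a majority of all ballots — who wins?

Tomás

Round 1: Sam 17, Carla 5, Quinn 7, Tomás 17. Carla eliminated.
Round 2: Sam 17, Quinn 12, Tomás 17. Quinn eliminated.
Round 3: Sam 22, Tomás 24. Tomás has a majority (≥24).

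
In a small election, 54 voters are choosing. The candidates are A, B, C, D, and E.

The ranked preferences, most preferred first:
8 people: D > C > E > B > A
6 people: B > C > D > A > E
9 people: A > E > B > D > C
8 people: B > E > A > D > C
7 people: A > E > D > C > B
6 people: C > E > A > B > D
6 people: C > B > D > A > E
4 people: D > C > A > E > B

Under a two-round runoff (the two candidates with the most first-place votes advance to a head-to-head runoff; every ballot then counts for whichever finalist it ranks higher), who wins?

Round 1 first-place votes: A 16, B 14, C 12, D 12, E 0. A and B advance.
Runoff: A is ranked above B on 26 ballots, B above A on 28.

B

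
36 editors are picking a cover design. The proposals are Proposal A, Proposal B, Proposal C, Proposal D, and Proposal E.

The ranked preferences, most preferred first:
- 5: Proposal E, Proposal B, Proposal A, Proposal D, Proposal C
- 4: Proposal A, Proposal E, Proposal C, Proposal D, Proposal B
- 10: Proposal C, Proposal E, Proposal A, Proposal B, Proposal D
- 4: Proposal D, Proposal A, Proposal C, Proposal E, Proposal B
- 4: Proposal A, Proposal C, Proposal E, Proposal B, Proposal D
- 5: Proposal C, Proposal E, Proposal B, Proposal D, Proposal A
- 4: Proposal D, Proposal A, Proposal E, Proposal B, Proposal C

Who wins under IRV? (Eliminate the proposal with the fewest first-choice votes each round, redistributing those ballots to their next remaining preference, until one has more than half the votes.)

Round 1: Proposal A 8, Proposal B 0, Proposal C 15, Proposal D 8, Proposal E 5. Proposal B eliminated.
Round 2: Proposal A 8, Proposal C 15, Proposal D 8, Proposal E 5. Proposal E eliminated.
Round 3: Proposal A 13, Proposal C 15, Proposal D 8. Proposal D eliminated.
Round 4: Proposal A 21, Proposal C 15. Proposal A has a majority (≥19).

Proposal A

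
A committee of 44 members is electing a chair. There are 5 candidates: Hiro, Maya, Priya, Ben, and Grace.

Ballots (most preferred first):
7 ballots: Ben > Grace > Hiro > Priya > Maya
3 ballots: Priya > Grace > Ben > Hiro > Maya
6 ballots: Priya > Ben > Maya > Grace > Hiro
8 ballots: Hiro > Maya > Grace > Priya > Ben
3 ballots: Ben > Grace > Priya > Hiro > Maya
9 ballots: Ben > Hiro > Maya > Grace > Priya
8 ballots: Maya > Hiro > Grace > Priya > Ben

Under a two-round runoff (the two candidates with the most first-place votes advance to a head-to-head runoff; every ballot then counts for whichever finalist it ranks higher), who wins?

Priya

Round 1 first-place votes: Hiro 8, Maya 8, Priya 9, Ben 19, Grace 0. Ben and Priya advance.
Runoff: Ben is ranked above Priya on 19 ballots, Priya above Ben on 25.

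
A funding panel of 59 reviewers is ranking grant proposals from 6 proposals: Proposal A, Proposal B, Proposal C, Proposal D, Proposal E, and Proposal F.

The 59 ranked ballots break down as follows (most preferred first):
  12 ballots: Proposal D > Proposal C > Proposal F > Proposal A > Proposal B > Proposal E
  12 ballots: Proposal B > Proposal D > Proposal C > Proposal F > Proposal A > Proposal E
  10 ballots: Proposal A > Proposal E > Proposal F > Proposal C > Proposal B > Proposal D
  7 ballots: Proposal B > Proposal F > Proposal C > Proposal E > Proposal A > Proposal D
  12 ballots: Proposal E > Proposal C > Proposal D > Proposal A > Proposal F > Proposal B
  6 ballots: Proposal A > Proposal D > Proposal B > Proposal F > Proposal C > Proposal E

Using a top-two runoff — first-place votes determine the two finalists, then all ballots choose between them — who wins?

Round 1 first-place votes: Proposal A 16, Proposal B 19, Proposal C 0, Proposal D 12, Proposal E 12, Proposal F 0. Proposal B and Proposal A advance.
Runoff: Proposal B is ranked above Proposal A on 19 ballots, Proposal A above Proposal B on 40.

Proposal A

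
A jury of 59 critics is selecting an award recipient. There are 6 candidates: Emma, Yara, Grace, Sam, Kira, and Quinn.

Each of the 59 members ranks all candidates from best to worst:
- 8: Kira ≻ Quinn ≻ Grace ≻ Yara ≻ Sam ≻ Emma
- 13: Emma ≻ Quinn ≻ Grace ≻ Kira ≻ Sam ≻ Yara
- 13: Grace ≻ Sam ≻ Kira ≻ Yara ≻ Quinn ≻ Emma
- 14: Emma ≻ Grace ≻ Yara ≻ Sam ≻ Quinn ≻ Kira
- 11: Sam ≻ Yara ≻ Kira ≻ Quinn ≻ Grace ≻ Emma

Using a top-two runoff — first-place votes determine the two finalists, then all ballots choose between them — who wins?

Round 1 first-place votes: Emma 27, Yara 0, Grace 13, Sam 11, Kira 8, Quinn 0. Emma and Grace advance.
Runoff: Emma is ranked above Grace on 27 ballots, Grace above Emma on 32.

Grace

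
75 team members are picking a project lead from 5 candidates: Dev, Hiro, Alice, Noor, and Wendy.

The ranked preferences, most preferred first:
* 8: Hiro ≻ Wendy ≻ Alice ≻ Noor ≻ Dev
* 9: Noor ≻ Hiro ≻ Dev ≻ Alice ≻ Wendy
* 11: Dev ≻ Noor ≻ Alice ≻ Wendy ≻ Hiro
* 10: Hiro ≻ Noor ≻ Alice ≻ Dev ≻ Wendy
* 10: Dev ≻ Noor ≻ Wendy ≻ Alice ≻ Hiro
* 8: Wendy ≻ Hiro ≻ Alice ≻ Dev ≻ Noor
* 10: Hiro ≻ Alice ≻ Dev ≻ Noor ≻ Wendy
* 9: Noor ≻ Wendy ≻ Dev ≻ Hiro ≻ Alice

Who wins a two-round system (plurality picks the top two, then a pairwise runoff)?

Hiro

Round 1 first-place votes: Dev 21, Hiro 28, Alice 0, Noor 18, Wendy 8. Hiro and Dev advance.
Runoff: Hiro is ranked above Dev on 45 ballots, Dev above Hiro on 30.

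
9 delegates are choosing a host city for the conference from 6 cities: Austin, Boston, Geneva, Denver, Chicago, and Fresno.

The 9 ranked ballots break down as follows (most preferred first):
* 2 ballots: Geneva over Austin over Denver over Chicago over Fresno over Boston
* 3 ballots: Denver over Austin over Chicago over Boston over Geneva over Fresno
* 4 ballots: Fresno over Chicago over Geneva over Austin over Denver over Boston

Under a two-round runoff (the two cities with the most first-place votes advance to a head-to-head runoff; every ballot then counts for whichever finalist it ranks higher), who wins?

Denver

Round 1 first-place votes: Austin 0, Boston 0, Geneva 2, Denver 3, Chicago 0, Fresno 4. Fresno and Denver advance.
Runoff: Fresno is ranked above Denver on 4 ballots, Denver above Fresno on 5.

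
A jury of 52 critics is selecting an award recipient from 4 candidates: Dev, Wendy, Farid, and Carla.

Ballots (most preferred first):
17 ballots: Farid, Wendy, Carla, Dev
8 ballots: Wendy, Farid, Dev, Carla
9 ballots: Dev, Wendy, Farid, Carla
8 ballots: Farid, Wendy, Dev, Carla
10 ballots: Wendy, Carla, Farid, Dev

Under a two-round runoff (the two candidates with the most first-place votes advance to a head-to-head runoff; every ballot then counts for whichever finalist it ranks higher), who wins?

Round 1 first-place votes: Dev 9, Wendy 18, Farid 25, Carla 0. Farid and Wendy advance.
Runoff: Farid is ranked above Wendy on 25 ballots, Wendy above Farid on 27.

Wendy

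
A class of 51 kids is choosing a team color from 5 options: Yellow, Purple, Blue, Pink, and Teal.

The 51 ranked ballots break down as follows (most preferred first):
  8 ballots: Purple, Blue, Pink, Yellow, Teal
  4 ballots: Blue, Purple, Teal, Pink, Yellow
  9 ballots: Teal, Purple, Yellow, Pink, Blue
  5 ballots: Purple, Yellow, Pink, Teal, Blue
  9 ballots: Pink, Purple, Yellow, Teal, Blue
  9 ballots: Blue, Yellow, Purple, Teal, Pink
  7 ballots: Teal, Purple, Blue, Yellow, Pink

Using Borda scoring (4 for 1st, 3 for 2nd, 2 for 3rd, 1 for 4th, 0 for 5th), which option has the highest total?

Purple

Yellow: 8×1 + 4×0 + 9×2 + 5×3 + 9×2 + 9×3 + 7×1 = 93
Purple: 8×4 + 4×3 + 9×3 + 5×4 + 9×3 + 9×2 + 7×3 = 157
Blue: 8×3 + 4×4 + 9×0 + 5×0 + 9×0 + 9×4 + 7×2 = 90
Pink: 8×2 + 4×1 + 9×1 + 5×2 + 9×4 + 9×0 + 7×0 = 75
Teal: 8×0 + 4×2 + 9×4 + 5×1 + 9×1 + 9×1 + 7×4 = 95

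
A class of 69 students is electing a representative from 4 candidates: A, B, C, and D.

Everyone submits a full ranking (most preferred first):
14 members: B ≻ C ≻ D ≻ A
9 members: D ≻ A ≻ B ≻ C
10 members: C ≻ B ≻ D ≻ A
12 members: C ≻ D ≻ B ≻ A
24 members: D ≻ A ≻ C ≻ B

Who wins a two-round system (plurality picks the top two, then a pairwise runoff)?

Round 1 first-place votes: A 0, B 14, C 22, D 33. D and C advance.
Runoff: D is ranked above C on 33 ballots, C above D on 36.

C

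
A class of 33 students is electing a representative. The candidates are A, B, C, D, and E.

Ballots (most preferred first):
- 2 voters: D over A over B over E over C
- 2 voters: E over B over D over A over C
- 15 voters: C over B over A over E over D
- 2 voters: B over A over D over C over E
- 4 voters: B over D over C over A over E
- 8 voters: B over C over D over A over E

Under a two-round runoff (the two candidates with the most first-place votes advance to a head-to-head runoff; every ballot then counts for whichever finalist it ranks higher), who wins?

Round 1 first-place votes: A 0, B 14, C 15, D 2, E 2. C and B advance.
Runoff: C is ranked above B on 15 ballots, B above C on 18.

B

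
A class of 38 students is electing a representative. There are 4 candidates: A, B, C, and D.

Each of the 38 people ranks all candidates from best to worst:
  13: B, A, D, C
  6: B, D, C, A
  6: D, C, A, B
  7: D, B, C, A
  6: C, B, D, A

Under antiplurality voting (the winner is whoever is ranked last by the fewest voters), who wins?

D

Last-place votes: A 19, B 6, C 13, D 0.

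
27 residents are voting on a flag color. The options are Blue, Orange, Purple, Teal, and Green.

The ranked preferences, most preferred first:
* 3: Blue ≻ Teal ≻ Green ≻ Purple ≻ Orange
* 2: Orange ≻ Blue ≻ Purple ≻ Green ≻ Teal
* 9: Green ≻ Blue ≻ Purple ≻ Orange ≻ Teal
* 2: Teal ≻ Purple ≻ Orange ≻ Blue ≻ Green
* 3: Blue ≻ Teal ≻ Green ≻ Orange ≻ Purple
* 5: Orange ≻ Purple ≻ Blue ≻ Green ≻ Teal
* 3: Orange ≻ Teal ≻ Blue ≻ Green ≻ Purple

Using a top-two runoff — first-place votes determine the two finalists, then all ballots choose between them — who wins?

Green

Round 1 first-place votes: Blue 6, Orange 10, Purple 0, Teal 2, Green 9. Orange and Green advance.
Runoff: Orange is ranked above Green on 12 ballots, Green above Orange on 15.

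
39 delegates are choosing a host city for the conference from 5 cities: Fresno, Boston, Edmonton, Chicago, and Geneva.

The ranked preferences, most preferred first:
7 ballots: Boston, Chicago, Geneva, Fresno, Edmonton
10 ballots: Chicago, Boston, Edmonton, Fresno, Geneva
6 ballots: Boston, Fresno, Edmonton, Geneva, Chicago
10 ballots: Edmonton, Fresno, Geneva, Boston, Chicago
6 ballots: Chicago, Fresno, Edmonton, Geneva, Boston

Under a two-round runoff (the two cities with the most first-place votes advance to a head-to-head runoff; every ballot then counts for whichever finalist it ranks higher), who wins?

Round 1 first-place votes: Fresno 0, Boston 13, Edmonton 10, Chicago 16, Geneva 0. Chicago and Boston advance.
Runoff: Chicago is ranked above Boston on 16 ballots, Boston above Chicago on 23.

Boston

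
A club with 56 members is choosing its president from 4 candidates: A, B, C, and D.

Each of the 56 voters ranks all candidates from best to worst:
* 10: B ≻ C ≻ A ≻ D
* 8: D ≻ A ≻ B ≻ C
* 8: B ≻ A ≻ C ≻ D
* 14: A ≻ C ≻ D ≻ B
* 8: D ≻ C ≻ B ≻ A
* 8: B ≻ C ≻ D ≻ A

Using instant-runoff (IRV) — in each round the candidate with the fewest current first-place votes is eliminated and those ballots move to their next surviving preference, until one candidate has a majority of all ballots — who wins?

Round 1: A 14, B 26, C 0, D 16. C eliminated.
Round 2: A 14, B 26, D 16. A eliminated.
Round 3: B 26, D 30. D has a majority (≥29).

D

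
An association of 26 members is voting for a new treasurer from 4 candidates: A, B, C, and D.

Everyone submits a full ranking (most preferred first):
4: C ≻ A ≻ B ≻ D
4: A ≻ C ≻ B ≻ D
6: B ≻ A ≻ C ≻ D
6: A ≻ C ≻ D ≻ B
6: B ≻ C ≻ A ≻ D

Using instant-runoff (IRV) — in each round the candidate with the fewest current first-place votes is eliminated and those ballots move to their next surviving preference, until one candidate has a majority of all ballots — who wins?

Round 1: A 10, B 12, C 4, D 0. D eliminated.
Round 2: A 10, B 12, C 4. C eliminated.
Round 3: A 14, B 12. A has a majority (≥14).

A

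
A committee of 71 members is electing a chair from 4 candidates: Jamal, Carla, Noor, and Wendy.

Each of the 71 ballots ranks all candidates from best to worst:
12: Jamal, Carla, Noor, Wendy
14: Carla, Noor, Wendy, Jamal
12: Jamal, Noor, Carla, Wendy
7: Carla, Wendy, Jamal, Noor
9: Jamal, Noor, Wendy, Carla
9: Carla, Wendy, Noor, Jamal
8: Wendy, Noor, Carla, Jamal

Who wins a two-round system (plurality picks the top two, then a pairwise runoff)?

Carla

Round 1 first-place votes: Jamal 33, Carla 30, Noor 0, Wendy 8. Jamal and Carla advance.
Runoff: Jamal is ranked above Carla on 33 ballots, Carla above Jamal on 38.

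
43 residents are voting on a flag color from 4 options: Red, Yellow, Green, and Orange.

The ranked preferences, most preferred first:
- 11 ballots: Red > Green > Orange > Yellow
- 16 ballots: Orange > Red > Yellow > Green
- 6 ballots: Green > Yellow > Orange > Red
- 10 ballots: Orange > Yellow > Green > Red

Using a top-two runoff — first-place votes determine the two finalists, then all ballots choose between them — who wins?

Orange

Round 1 first-place votes: Red 11, Yellow 0, Green 6, Orange 26. Orange and Red advance.
Runoff: Orange is ranked above Red on 32 ballots, Red above Orange on 11.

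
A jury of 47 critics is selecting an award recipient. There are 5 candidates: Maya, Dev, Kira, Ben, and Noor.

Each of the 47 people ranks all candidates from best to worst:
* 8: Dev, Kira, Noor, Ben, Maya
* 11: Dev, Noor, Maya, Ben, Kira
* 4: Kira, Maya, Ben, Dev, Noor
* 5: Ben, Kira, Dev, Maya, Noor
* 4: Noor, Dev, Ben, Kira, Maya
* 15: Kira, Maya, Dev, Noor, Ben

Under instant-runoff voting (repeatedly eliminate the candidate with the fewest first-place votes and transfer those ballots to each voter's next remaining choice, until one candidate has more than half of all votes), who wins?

Kira

Round 1: Maya 0, Dev 19, Kira 19, Ben 5, Noor 4. Maya eliminated.
Round 2: Dev 19, Kira 19, Ben 5, Noor 4. Noor eliminated.
Round 3: Dev 23, Kira 19, Ben 5. Ben eliminated.
Round 4: Dev 23, Kira 24. Kira has a majority (≥24).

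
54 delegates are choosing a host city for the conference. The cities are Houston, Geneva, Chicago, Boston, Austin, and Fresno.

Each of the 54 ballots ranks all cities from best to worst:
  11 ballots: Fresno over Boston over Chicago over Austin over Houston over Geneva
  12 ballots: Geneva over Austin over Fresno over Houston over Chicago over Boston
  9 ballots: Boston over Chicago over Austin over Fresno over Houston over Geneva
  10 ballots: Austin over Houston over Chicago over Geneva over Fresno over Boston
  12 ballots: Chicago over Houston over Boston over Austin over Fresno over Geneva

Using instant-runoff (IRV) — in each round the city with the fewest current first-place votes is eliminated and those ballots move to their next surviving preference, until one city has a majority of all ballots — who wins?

Round 1: Houston 0, Geneva 12, Chicago 12, Boston 9, Austin 10, Fresno 11. Houston eliminated.
Round 2: Geneva 12, Chicago 12, Boston 9, Austin 10, Fresno 11. Boston eliminated.
Round 3: Geneva 12, Chicago 21, Austin 10, Fresno 11. Austin eliminated.
Round 4: Geneva 12, Chicago 31, Fresno 11. Chicago has a majority (≥28).

Chicago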